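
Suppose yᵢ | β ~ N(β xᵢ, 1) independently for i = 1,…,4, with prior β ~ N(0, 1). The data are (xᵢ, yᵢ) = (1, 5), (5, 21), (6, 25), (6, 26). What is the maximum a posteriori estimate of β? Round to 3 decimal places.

log p(β | y) = −Σ(yᵢ − βxᵢ)²/(2·1) − β²/(2·1) + const.
Setting the derivative to zero: Σxᵢ(yᵢ − βxᵢ)/1 − β/1 = 0, so β = Σxᵢyᵢ / (Σxᵢ² + σ²/τ²).
Σxᵢyᵢ = 1·5 + 5·21 + 6·25 + 6·26 = 416; Σxᵢ² = 98; σ²/τ² = 1.
β̂_MAP = 416 / (98 + 1) = 416/99 ≈ 4.202.

β̂_MAP = 4.202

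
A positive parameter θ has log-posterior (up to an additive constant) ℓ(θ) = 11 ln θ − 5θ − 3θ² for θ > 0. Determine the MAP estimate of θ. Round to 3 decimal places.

θ̂_MAP = 1.000

ℓ'(θ) = 11/θ − 5 − 6θ. Setting this to zero and multiplying by θ: 6θ² + 5θ − 11 = 0.
θ = (−5 + √(5² + 4·6·11)) / (2·6) = (−5 + √289) / 12 = (−5 + 17)/12 = 1.
ℓ''(θ) = −11/θ² − 6 < 0, confirming a maximum.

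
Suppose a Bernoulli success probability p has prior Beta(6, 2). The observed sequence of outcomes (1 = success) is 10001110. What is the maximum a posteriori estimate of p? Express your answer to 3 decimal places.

p̂_MAP = 0.643

Prior: Beta(6, 2).
Data: 4 successes in 8 trials (from the sequence). The binomial likelihood contributes p^4(1−p)^4, so the posterior is Beta(6+4, 2+4) = Beta(10, 6).
For Beta(a, b) with a, b > 1 the mode is (a−1)/(a+b−2) = 9/14 ≈ 0.643.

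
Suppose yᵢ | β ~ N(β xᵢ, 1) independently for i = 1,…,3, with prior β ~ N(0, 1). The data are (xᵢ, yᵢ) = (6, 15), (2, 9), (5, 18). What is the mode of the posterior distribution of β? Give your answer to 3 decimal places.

log p(β | y) = −Σ(yᵢ − βxᵢ)²/(2·1) − β²/(2·1) + const.
Setting the derivative to zero: Σxᵢ(yᵢ − βxᵢ)/1 − β/1 = 0, so β = Σxᵢyᵢ / (Σxᵢ² + σ²/τ²).
Σxᵢyᵢ = 6·15 + 2·9 + 5·18 = 198; Σxᵢ² = 65; σ²/τ² = 1.
β̂_MAP = 198 / (65 + 1) = 198/66 ≈ 3.000.

β̂_MAP = 3.000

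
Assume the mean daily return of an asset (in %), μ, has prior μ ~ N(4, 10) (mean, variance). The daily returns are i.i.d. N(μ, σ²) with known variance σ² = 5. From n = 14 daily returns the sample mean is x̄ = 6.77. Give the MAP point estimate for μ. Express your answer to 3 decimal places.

n = 14, x̄ = 6.77.
For a Normal prior and Normal likelihood with known variance, the posterior is Normal; its mode equals its mean, the precision-weighted average.
Prior precision 1/σ₀² = 1/10 = 0.1; data precision n/σ² = 14/5 = 2.8.
μ̂ = (0.1·4 + 2.8·6.77) / (0.1 + 2.8) = 19.356/2.9 = 4839/725 ≈ 6.674.

μ̂_MAP = 6.674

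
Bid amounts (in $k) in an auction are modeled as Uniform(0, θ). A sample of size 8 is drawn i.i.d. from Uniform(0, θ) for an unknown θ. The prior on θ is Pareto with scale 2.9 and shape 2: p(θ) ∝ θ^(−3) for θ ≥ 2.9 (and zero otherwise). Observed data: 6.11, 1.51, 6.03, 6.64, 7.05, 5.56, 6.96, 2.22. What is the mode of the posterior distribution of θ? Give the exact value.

θ̂_MAP = 7.05

The Uniform(0, θ) likelihood is θ^(−n) for θ ≥ max(xᵢ), zero otherwise. Here max(xᵢ) = 7.05.
Posterior ∝ θ^(−3) · θ^(−8) = θ^(−11) on θ ≥ max(2.9, 7.05) = 7.05.
This density is strictly decreasing in θ, so the posterior mode lies at the lower boundary of the support.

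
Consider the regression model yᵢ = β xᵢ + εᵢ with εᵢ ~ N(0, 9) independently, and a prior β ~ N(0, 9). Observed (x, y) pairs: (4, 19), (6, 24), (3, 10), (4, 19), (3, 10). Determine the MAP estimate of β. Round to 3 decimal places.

log p(β | y) = −Σ(yᵢ − βxᵢ)²/(2·9) − β²/(2·9) + const.
Setting the derivative to zero: Σxᵢ(yᵢ − βxᵢ)/9 − β/9 = 0, so β = Σxᵢyᵢ / (Σxᵢ² + σ²/τ²).
Σxᵢyᵢ = 4·19 + 6·24 + 3·10 + 4·19 + 3·10 = 356; Σxᵢ² = 86; σ²/τ² = 1.
β̂_MAP = 356 / (86 + 1) = 356/87 ≈ 4.092.

β̂_MAP = 4.092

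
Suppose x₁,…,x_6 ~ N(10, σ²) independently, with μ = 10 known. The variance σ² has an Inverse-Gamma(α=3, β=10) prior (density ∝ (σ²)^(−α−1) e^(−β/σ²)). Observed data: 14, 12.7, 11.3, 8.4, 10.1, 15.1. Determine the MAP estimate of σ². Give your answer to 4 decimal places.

σ̂²_MAP = 5.2543

Sum of squared deviations about the known mean: SS = (14−10)² + (12.7−10)² + (11.3−10)² + (8.4−10)² + (10.1−10)² + (15.1−10)² = 53.56.
The Normal likelihood contributes (σ²)^(−n/2) exp(−SS/(2σ²)), so the posterior is Inverse-Gamma(α + n/2, β + SS/2) = Inverse-Gamma(6, 36.78).
The mode of Inverse-Gamma(a, b) is b/(a+1) = 36.78/7 ≈ 5.2543.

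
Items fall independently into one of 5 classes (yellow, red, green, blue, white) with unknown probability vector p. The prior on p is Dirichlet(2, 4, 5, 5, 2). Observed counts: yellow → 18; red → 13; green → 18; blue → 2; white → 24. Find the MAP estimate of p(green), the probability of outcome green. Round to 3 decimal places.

The posterior is Dirichlet(αᵢ + nᵢ) = Dirichlet(20, 17, 23, 7, 26).
For a Dirichlet(a₁,…,a_K) with all aᵢ > 1, the mode has j-th component (aⱼ − 1)/(Σaᵢ − K).
Here Σaᵢ = 93 and K = 5, so p(green) = (23 − 1)/(93 − 5) = 22/88 ≈ 0.250.

MAP estimate of p(green) = 0.250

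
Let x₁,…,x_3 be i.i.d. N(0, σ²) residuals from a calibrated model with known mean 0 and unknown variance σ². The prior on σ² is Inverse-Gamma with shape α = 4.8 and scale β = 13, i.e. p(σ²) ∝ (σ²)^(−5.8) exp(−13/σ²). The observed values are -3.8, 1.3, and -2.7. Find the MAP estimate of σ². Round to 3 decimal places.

Sum of squared deviations about the known mean: SS = (-3.8−0)² + (1.3−0)² + (-2.7−0)² = 23.42.
The Normal likelihood contributes (σ²)^(−n/2) exp(−SS/(2σ²)), so the posterior is Inverse-Gamma(α + n/2, β + SS/2) = Inverse-Gamma(6.3, 24.71).
The mode of Inverse-Gamma(a, b) is b/(a+1) = 24.71/7.3 ≈ 3.385.

σ̂²_MAP = 3.385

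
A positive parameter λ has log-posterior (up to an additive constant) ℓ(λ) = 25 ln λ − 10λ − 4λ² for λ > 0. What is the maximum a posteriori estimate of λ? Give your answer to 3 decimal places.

ℓ'(λ) = 25/λ − 10 − 8λ. Setting this to zero and multiplying by λ: 8λ² + 10λ − 25 = 0.
λ = (−10 + √(10² + 4·8·25)) / (2·8) = (−10 + √900) / 16 = (−10 + 30)/16 = 5/4.
ℓ''(λ) = −25/λ² − 8 < 0, confirming a maximum.

λ̂_MAP = 1.250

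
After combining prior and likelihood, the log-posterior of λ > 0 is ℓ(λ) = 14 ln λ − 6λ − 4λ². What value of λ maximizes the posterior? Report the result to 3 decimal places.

λ̂_MAP = 1.000

ℓ'(λ) = 14/λ − 6 − 8λ. Setting this to zero and multiplying by λ: 8λ² + 6λ − 14 = 0.
λ = (−6 + √(6² + 4·8·14)) / (2·8) = (−6 + √484) / 16 = (−6 + 22)/16 = 1.
ℓ''(λ) = −14/λ² − 8 < 0, confirming a maximum.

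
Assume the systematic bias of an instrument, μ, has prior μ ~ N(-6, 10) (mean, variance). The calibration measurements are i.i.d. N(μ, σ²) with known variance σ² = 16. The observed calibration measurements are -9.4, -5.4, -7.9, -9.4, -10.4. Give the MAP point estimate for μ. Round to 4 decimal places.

n = 5; x̄ = ((-9.4) + (-5.4) + (-7.9) + (-9.4) + (-10.4))/5 = -42.5/5 = -8.5.
For a Normal prior and Normal likelihood with known variance, the posterior is Normal; its mode equals its mean, the precision-weighted average.
Prior precision 1/σ₀² = 1/10 = 0.1; data precision n/σ² = 5/16 = 0.3125.
μ̂ = (0.1·(-6) + 0.3125·(-8.5)) / (0.1 + 0.3125) = (-3.25625)/0.4125 = -521/66 ≈ -7.8939.

μ̂_MAP = -7.8939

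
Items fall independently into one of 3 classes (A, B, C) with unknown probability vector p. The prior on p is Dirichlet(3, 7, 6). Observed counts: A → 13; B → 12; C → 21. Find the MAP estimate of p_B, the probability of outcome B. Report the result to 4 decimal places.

The posterior is Dirichlet(αᵢ + nᵢ) = Dirichlet(16, 19, 27).
For a Dirichlet(a₁,…,a_K) with all aᵢ > 1, the mode has j-th component (aⱼ − 1)/(Σaᵢ − K).
Here Σaᵢ = 62 and K = 3, so p_B = (19 − 1)/(62 − 3) = 18/59 ≈ 0.3051.

MAP estimate of p_B = 0.3051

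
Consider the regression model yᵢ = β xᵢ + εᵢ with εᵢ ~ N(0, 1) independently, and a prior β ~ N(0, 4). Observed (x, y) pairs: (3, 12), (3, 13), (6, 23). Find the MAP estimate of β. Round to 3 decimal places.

β̂_MAP = 3.926

log p(β | y) = −Σ(yᵢ − βxᵢ)²/(2·1) − β²/(2·4) + const.
Setting the derivative to zero: Σxᵢ(yᵢ − βxᵢ)/1 − β/4 = 0, so β = Σxᵢyᵢ / (Σxᵢ² + σ²/τ²).
Σxᵢyᵢ = 3·12 + 3·13 + 6·23 = 213; Σxᵢ² = 54; σ²/τ² = 0.25.
β̂_MAP = 213 / (54 + 0.25) = 213/54.25 ≈ 3.926.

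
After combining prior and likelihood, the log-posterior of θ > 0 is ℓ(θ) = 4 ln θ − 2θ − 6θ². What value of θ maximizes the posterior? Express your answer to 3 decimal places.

θ̂_MAP = 0.500

ℓ'(θ) = 4/θ − 2 − 12θ. Setting this to zero and multiplying by θ: 12θ² + 2θ − 4 = 0.
θ = (−2 + √(2² + 4·12·4)) / (2·12) = (−2 + √196) / 24 = (−2 + 14)/24 = 1/2.
ℓ''(θ) = −4/θ² − 12 < 0, confirming a maximum.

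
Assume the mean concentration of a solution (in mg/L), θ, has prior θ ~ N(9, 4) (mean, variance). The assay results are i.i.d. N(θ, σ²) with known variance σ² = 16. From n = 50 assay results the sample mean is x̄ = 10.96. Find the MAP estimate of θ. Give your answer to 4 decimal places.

n = 50, x̄ = 10.96.
For a Normal prior and Normal likelihood with known variance, the posterior is Normal; its mode equals its mean, the precision-weighted average.
Prior precision 1/σ₀² = 1/4 = 0.25; data precision n/σ² = 50/16 = 3.125.
θ̂ = (0.25·9 + 3.125·10.96) / (0.25 + 3.125) = 36.5/3.375 = 292/27 ≈ 10.8148.

θ̂_MAP = 10.8148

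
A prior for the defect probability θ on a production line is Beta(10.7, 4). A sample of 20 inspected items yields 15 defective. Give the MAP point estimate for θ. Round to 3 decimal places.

Prior: Beta(10.7, 4).
Data: 15 successes in 20 trials. The binomial likelihood contributes θ^15(1−θ)^5, so the posterior is Beta(10.7+15, 4+5) = Beta(25.7, 9).
For Beta(a, b) with a, b > 1 the mode is (a−1)/(a+b−2) = 24.7/32.7 ≈ 0.755.

θ̂_MAP = 0.755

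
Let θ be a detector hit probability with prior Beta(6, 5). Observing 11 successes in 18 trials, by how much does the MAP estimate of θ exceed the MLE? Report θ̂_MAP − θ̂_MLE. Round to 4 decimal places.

MAP − MLE = -0.0185

Posterior is Beta(17, 12); MAP = (17−1)/(29−2) = 16/27 ≈ 0.59259.
MLE ignores the prior: θ̂_MLE = k/n = 11/18 ≈ 0.61111.
Difference = 16/27 − 11/18 = -1/54 ≈ -0.0185.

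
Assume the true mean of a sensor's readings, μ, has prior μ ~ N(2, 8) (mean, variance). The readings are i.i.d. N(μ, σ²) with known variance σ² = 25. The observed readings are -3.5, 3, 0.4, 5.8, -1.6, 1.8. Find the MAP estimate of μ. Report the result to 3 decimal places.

n = 6; x̄ = ((-3.5) + 3 + 0.4 + 5.8 + (-1.6) + 1.8)/6 = 5.9/6 = 59/60 ≈ 0.9833.
For a Normal prior and Normal likelihood with known variance, the posterior is Normal; its mode equals its mean, the precision-weighted average.
Prior precision 1/σ₀² = 1/8 = 0.125; data precision n/σ² = 6/25 = 0.24.
μ̂ = (0.125·2 + 0.24·(59/60)) / (0.125 + 0.24) = 0.486/0.365 = 486/365 ≈ 1.332.

μ̂_MAP = 1.332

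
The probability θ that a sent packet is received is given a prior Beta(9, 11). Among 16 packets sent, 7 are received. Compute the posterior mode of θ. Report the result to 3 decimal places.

θ̂_MAP = 0.441

Prior: Beta(9, 11).
Data: 7 successes in 16 trials. The binomial likelihood contributes θ^7(1−θ)^9, so the posterior is Beta(9+7, 11+9) = Beta(16, 20).
For Beta(a, b) with a, b > 1 the mode is (a−1)/(a+b−2) = 15/34 ≈ 0.441.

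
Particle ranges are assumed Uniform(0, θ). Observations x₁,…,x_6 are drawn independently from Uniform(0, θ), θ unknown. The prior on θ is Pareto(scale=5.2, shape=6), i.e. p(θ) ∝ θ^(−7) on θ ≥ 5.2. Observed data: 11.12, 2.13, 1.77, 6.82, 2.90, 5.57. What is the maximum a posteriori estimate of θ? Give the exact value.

θ̂_MAP = 11.12

The Uniform(0, θ) likelihood is θ^(−n) for θ ≥ max(xᵢ), zero otherwise. Here max(xᵢ) = 11.12.
Posterior ∝ θ^(−7) · θ^(−6) = θ^(−13) on θ ≥ max(5.2, 11.12) = 11.12.
This density is strictly decreasing in θ, so the posterior mode lies at the lower boundary of the support.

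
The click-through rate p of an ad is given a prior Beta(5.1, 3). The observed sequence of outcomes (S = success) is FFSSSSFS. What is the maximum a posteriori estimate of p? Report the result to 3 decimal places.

p̂_MAP = 0.645

Prior: Beta(5.1, 3).
Data: 5 successes in 8 trials (from the sequence). The binomial likelihood contributes p^5(1−p)^3, so the posterior is Beta(5.1+5, 3+3) = Beta(10.1, 6).
For Beta(a, b) with a, b > 1 the mode is (a−1)/(a+b−2) = 9.1/14.1 ≈ 0.645.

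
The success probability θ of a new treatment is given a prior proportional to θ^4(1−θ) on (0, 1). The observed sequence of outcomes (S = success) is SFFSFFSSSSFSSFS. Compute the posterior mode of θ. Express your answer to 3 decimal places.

The prior density ∝ θ^4(1−θ)^1 is the kernel of Beta(5, 2).
Data: 9 successes in 15 trials (from the sequence). The binomial likelihood contributes θ^9(1−θ)^6, so the posterior is Beta(5+9, 2+6) = Beta(14, 8).
For Beta(a, b) with a, b > 1 the mode is (a−1)/(a+b−2) = 13/20 ≈ 0.650.

θ̂_MAP = 0.650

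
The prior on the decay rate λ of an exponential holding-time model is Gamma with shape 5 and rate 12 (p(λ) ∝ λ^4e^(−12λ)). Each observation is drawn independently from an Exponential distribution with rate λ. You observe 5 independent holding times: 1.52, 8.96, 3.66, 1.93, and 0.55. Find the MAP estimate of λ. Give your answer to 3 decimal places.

The Exponential(rate=λ) likelihood is ∝ λ^n e^(−λΣtᵢ). Here n = 5 and Σtᵢ = 1.52 + 8.96 + 3.66 + 1.93 + 0.55 = 16.62.
Posterior ∝ λ^4e^(−12λ) · λ^5e^(−16.62λ) = λ^9e^(−28.62λ), i.e. Gamma(10, 28.62).
Mode = (a−1)/b = 9/28.62 ≈ 0.314.

λ̂_MAP = 0.314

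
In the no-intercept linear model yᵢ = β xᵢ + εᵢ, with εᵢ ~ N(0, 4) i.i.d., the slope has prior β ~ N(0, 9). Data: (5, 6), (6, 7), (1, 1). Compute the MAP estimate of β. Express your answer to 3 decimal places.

log p(β | y) = −Σ(yᵢ − βxᵢ)²/(2·4) − β²/(2·9) + const.
Setting the derivative to zero: Σxᵢ(yᵢ − βxᵢ)/4 − β/9 = 0, so β = Σxᵢyᵢ / (Σxᵢ² + σ²/τ²).
Σxᵢyᵢ = 5·6 + 6·7 + 1·1 = 73; Σxᵢ² = 62; σ²/τ² = 4/9.
β̂_MAP = 73 / (62 + 4/9) = 73/(562/9) = 657/562 ≈ 1.169.

β̂_MAP = 1.169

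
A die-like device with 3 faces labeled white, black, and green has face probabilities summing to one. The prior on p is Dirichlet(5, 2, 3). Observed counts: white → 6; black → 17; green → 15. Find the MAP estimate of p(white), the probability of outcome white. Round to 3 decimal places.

The posterior is Dirichlet(αᵢ + nᵢ) = Dirichlet(11, 19, 18).
For a Dirichlet(a₁,…,a_K) with all aᵢ > 1, the mode has j-th component (aⱼ − 1)/(Σaᵢ − K).
Here Σaᵢ = 48 and K = 3, so p(white) = (11 − 1)/(48 − 3) = 10/45 ≈ 0.222.

MAP estimate of p(white) = 0.222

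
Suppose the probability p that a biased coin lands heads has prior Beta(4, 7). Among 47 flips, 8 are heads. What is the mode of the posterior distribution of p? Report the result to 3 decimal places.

p̂_MAP = 0.196

Prior: Beta(4, 7).
Data: 8 successes in 47 trials. The binomial likelihood contributes p^8(1−p)^39, so the posterior is Beta(4+8, 7+39) = Beta(12, 46).
For Beta(a, b) with a, b > 1 the mode is (a−1)/(a+b−2) = 11/56 ≈ 0.196.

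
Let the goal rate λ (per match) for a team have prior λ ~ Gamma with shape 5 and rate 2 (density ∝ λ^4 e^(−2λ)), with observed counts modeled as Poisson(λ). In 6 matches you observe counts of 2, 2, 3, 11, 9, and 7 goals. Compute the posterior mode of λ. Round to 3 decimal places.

Σxᵢ = 2+2+3+11+9+7 = 34, with n = 6.
Posterior ∝ λ^4e^(−2λ) · λ^34e^(−6λ) = λ^38e^(−8λ), i.e. Gamma(shape=39, rate=8).
The mode of a Gamma(a, b) with a ≥ 1 (shape–rate) is (a−1)/b = 38/8 ≈ 4.750.

λ̂_MAP = 4.750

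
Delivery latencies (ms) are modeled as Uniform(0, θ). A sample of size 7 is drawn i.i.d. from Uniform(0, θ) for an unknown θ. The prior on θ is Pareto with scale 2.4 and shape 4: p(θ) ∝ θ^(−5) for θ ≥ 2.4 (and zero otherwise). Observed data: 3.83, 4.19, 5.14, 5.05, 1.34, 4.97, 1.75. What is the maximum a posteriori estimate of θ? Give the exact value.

θ̂_MAP = 5.14

The Uniform(0, θ) likelihood is θ^(−n) for θ ≥ max(xᵢ), zero otherwise. Here max(xᵢ) = 5.14.
Posterior ∝ θ^(−5) · θ^(−7) = θ^(−12) on θ ≥ max(2.4, 5.14) = 5.14.
This density is strictly decreasing in θ, so the posterior mode lies at the lower boundary of the support.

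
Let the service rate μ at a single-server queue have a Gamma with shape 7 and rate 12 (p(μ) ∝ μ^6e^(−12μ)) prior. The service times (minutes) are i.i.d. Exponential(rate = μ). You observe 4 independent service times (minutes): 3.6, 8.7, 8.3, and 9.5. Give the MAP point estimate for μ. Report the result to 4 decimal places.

The Exponential(rate=μ) likelihood is ∝ μ^n e^(−μΣtᵢ). Here n = 4 and Σtᵢ = 3.6 + 8.7 + 8.3 + 9.5 = 30.1.
Posterior ∝ μ^6e^(−12μ) · μ^4e^(−30.1μ) = μ^10e^(−42.1μ), i.e. Gamma(11, 42.1).
Mode = (a−1)/b = 10/42.1 ≈ 0.2375.

μ̂_MAP = 0.2375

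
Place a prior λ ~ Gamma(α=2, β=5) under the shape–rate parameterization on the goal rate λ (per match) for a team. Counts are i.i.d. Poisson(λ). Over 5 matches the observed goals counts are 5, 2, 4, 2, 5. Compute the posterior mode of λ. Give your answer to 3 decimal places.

λ̂_MAP = 1.900

Σxᵢ = 5+2+4+2+5 = 18, with n = 5.
Posterior ∝ λe^(−5λ) · λ^18e^(−5λ) = λ^19e^(−10λ), i.e. Gamma(shape=20, rate=10).
The mode of a Gamma(a, b) with a ≥ 1 (shape–rate) is (a−1)/b = 19/10 ≈ 1.900.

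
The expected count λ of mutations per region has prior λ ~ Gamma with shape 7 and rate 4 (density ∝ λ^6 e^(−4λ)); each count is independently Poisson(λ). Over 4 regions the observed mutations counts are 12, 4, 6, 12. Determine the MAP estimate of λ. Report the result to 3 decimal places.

λ̂_MAP = 5.000

Σxᵢ = 12+4+6+12 = 34, with n = 4.
Posterior ∝ λ^6e^(−4λ) · λ^34e^(−4λ) = λ^40e^(−8λ), i.e. Gamma(shape=41, rate=8).
The mode of a Gamma(a, b) with a ≥ 1 (shape–rate) is (a−1)/b = 40/8 ≈ 5.000.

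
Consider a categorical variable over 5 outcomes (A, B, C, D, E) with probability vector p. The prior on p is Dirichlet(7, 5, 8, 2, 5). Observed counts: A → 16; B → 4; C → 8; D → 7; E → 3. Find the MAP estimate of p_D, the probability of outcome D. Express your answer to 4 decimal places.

The posterior is Dirichlet(αᵢ + nᵢ) = Dirichlet(23, 9, 16, 9, 8).
For a Dirichlet(a₁,…,a_K) with all aᵢ > 1, the mode has j-th component (aⱼ − 1)/(Σaᵢ − K).
Here Σaᵢ = 65 and K = 5, so p_D = (9 − 1)/(65 − 5) = 8/60 ≈ 0.1333.

MAP estimate of p_D = 0.1333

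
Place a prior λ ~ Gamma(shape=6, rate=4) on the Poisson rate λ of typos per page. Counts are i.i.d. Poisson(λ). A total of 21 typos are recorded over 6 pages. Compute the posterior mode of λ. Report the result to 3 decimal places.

Σxᵢ = 21, n = 6.
Posterior ∝ λ^5e^(−4λ) · λ^21e^(−6λ) = λ^26e^(−10λ), i.e. Gamma(shape=27, rate=10).
The mode of a Gamma(a, b) with a ≥ 1 (shape–rate) is (a−1)/b = 26/10 ≈ 2.600.

λ̂_MAP = 2.600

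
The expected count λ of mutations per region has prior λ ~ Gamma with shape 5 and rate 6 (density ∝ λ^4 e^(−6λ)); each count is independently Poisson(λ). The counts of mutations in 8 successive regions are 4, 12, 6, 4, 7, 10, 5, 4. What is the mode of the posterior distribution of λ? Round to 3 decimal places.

λ̂_MAP = 4.000

Σxᵢ = 4+12+6+4+7+10+5+4 = 52, with n = 8.
Posterior ∝ λ^4e^(−6λ) · λ^52e^(−8λ) = λ^56e^(−14λ), i.e. Gamma(shape=57, rate=14).
The mode of a Gamma(a, b) with a ≥ 1 (shape–rate) is (a−1)/b = 56/14 ≈ 4.000.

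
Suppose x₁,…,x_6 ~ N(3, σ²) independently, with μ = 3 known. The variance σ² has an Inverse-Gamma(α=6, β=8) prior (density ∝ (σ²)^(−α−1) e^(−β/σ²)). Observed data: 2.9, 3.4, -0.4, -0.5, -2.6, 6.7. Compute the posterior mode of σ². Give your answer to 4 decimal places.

Sum of squared deviations about the known mean: SS = (2.9−3)² + (3.4−3)² + (-0.4−3)² + (-0.5−3)² + (-2.6−3)² + (6.7−3)² = 69.03.
The Normal likelihood contributes (σ²)^(−n/2) exp(−SS/(2σ²)), so the posterior is Inverse-Gamma(α + n/2, β + SS/2) = Inverse-Gamma(9, 42.515).
The mode of Inverse-Gamma(a, b) is b/(a+1) = 42.515/10 ≈ 4.2515.

σ̂²_MAP = 4.2515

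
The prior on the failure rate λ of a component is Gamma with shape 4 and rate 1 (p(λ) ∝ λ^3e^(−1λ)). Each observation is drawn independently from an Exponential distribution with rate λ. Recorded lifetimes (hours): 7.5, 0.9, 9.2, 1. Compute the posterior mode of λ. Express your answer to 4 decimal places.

The Exponential(rate=λ) likelihood is ∝ λ^n e^(−λΣtᵢ). Here n = 4 and Σtᵢ = 7.5 + 0.9 + 9.2 + 1 = 18.6.
Posterior ∝ λ^3e^(−1λ) · λ^4e^(−18.6λ) = λ^7e^(−19.6λ), i.e. Gamma(8, 19.6).
Mode = (a−1)/b = 7/19.6 ≈ 0.3571.

λ̂_MAP = 0.3571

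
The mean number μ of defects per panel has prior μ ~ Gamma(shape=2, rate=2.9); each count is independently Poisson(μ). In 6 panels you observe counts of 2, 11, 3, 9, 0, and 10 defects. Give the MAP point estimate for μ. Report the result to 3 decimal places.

Σxᵢ = 2+11+3+9+0+10 = 35, with n = 6.
Posterior ∝ μe^(−2.9μ) · μ^35e^(−6μ) = μ^36e^(−8.9μ), i.e. Gamma(shape=37, rate=8.9).
The mode of a Gamma(a, b) with a ≥ 1 (shape–rate) is (a−1)/b = 36/8.9 ≈ 4.045.

μ̂_MAP = 4.045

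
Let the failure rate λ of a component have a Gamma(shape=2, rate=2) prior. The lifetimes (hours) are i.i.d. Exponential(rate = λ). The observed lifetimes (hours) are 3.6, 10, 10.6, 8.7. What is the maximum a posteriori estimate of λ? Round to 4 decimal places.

λ̂_MAP = 0.1433

The Exponential(rate=λ) likelihood is ∝ λ^n e^(−λΣtᵢ). Here n = 4 and Σtᵢ = 3.6 + 10 + 10.6 + 8.7 = 32.9.
Posterior ∝ λe^(−2λ) · λ^4e^(−32.9λ) = λ^5e^(−34.9λ), i.e. Gamma(6, 34.9).
Mode = (a−1)/b = 5/34.9 ≈ 0.1433.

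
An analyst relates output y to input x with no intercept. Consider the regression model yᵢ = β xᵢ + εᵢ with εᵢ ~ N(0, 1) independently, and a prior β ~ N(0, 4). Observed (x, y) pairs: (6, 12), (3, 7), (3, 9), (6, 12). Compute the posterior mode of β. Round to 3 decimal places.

log p(β | y) = −Σ(yᵢ − βxᵢ)²/(2·1) − β²/(2·4) + const.
Setting the derivative to zero: Σxᵢ(yᵢ − βxᵢ)/1 − β/4 = 0, so β = Σxᵢyᵢ / (Σxᵢ² + σ²/τ²).
Σxᵢyᵢ = 6·12 + 3·7 + 3·9 + 6·12 = 192; Σxᵢ² = 90; σ²/τ² = 0.25.
β̂_MAP = 192 / (90 + 0.25) = 192/90.25 ≈ 2.127.

β̂_MAP = 2.127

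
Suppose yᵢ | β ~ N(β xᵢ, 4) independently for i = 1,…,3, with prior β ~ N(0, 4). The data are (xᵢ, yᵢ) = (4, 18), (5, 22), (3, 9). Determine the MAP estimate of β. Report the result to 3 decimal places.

log p(β | y) = −Σ(yᵢ − βxᵢ)²/(2·4) − β²/(2·4) + const.
Setting the derivative to zero: Σxᵢ(yᵢ − βxᵢ)/4 − β/4 = 0, so β = Σxᵢyᵢ / (Σxᵢ² + σ²/τ²).
Σxᵢyᵢ = 4·18 + 5·22 + 3·9 = 209; Σxᵢ² = 50; σ²/τ² = 1.
β̂_MAP = 209 / (50 + 1) = 209/51 ≈ 4.098.

β̂_MAP = 4.098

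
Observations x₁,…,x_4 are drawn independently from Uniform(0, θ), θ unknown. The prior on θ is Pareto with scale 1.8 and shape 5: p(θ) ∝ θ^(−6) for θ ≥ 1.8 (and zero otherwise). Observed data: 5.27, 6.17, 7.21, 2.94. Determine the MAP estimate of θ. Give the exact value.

θ̂_MAP = 7.21

The Uniform(0, θ) likelihood is θ^(−n) for θ ≥ max(xᵢ), zero otherwise. Here max(xᵢ) = 7.21.
Posterior ∝ θ^(−6) · θ^(−4) = θ^(−10) on θ ≥ max(1.8, 7.21) = 7.21.
This density is strictly decreasing in θ, so the posterior mode lies at the lower boundary of the support.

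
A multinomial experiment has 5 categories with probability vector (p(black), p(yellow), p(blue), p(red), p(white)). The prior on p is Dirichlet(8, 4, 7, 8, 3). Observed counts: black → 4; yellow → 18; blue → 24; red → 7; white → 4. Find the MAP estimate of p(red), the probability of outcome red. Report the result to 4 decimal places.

The posterior is Dirichlet(αᵢ + nᵢ) = Dirichlet(12, 22, 31, 15, 7).
For a Dirichlet(a₁,…,a_K) with all aᵢ > 1, the mode has j-th component (aⱼ − 1)/(Σaᵢ − K).
Here Σaᵢ = 87 and K = 5, so p(red) = (15 − 1)/(87 − 5) = 14/82 ≈ 0.1707.

MAP estimate of p(red) = 0.1707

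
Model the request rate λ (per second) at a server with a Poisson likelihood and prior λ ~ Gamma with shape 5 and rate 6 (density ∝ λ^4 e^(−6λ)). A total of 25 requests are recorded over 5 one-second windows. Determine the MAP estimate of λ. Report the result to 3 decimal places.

Σxᵢ = 25, n = 5.
Posterior ∝ λ^4e^(−6λ) · λ^25e^(−5λ) = λ^29e^(−11λ), i.e. Gamma(shape=30, rate=11).
The mode of a Gamma(a, b) with a ≥ 1 (shape–rate) is (a−1)/b = 29/11 ≈ 2.636.

λ̂_MAP = 2.636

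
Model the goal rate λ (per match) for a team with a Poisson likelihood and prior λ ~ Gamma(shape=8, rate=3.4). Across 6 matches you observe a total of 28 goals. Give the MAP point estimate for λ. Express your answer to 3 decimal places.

λ̂_MAP = 3.723

Σxᵢ = 28, n = 6.
Posterior ∝ λ^7e^(−3.4λ) · λ^28e^(−6λ) = λ^35e^(−9.4λ), i.e. Gamma(shape=36, rate=9.4).
The mode of a Gamma(a, b) with a ≥ 1 (shape–rate) is (a−1)/b = 35/9.4 ≈ 3.723.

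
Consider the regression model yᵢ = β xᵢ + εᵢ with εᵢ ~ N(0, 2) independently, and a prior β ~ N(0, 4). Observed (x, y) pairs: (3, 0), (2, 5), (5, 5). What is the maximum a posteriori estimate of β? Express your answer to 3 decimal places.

log p(β | y) = −Σ(yᵢ − βxᵢ)²/(2·2) − β²/(2·4) + const.
Setting the derivative to zero: Σxᵢ(yᵢ − βxᵢ)/2 − β/4 = 0, so β = Σxᵢyᵢ / (Σxᵢ² + σ²/τ²).
Σxᵢyᵢ = 3·0 + 2·5 + 5·5 = 35; Σxᵢ² = 38; σ²/τ² = 0.5.
β̂_MAP = 35 / (38 + 0.5) = 35/38.5 ≈ 0.909.

β̂_MAP = 0.909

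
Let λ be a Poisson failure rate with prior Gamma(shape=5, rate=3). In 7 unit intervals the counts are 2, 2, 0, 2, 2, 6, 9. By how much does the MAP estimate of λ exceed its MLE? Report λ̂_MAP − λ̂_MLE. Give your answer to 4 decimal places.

MAP − MLE = -0.5857

Σxᵢ = 23. Posterior is Gamma(28, 10); MAP = (28−1)/10 = 27/10 ≈ 2.70000.
MLE = x̄ = 23/7 ≈ 3.28571.
Difference = 27/10 − 23/7 = -41/70 ≈ -0.5857.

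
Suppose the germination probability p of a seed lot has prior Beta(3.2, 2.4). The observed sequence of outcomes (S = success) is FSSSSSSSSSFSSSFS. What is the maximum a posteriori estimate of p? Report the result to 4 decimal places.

Prior: Beta(3.2, 2.4).
Data: 13 successes in 16 trials (from the sequence). The binomial likelihood contributes p^13(1−p)^3, so the posterior is Beta(3.2+13, 2.4+3) = Beta(16.2, 5.4).
For Beta(a, b) with a, b > 1 the mode is (a−1)/(a+b−2) = 15.2/19.6 ≈ 0.7755.

p̂_MAP = 0.7755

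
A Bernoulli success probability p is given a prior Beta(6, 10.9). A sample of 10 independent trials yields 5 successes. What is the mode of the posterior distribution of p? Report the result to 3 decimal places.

Prior: Beta(6, 10.9).
Data: 5 successes in 10 trials. The binomial likelihood contributes p^5(1−p)^5, so the posterior is Beta(6+5, 10.9+5) = Beta(11, 15.9).
For Beta(a, b) with a, b > 1 the mode is (a−1)/(a+b−2) = 10/24.9 ≈ 0.402.

p̂_MAP = 0.402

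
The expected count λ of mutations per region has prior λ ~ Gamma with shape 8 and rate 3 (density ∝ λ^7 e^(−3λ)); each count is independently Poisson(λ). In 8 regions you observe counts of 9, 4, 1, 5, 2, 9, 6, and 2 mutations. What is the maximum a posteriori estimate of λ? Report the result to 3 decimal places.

λ̂_MAP = 4.091

Σxᵢ = 9+4+1+5+2+9+6+2 = 38, with n = 8.
Posterior ∝ λ^7e^(−3λ) · λ^38e^(−8λ) = λ^45e^(−11λ), i.e. Gamma(shape=46, rate=11).
The mode of a Gamma(a, b) with a ≥ 1 (shape–rate) is (a−1)/b = 45/11 ≈ 4.091.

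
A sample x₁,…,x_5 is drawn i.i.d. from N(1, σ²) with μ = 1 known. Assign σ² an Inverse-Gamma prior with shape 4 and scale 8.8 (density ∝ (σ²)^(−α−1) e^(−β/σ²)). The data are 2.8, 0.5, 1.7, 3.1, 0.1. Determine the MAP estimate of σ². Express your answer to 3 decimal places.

σ̂²_MAP = 1.787

Sum of squared deviations about the known mean: SS = (2.8−1)² + (0.5−1)² + (1.7−1)² + (3.1−1)² + (0.1−1)² = 9.2.
The Normal likelihood contributes (σ²)^(−n/2) exp(−SS/(2σ²)), so the posterior is Inverse-Gamma(α + n/2, β + SS/2) = Inverse-Gamma(6.5, 13.4).
The mode of Inverse-Gamma(a, b) is b/(a+1) = 13.4/7.5 ≈ 1.787.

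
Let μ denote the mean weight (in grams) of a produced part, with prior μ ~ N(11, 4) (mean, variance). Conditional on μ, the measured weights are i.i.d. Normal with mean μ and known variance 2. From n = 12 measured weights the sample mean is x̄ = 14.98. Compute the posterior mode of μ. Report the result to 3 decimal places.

n = 12, x̄ = 14.98.
For a Normal prior and Normal likelihood with known variance, the posterior is Normal; its mode equals its mean, the precision-weighted average.
Prior precision 1/σ₀² = 1/4 = 0.25; data precision n/σ² = 12/2 = 6.
μ̂ = (0.25·11 + 6·14.98) / (0.25 + 6) = 92.63/6.25 = 14.8208 ≈ 14.821.

μ̂_MAP = 14.821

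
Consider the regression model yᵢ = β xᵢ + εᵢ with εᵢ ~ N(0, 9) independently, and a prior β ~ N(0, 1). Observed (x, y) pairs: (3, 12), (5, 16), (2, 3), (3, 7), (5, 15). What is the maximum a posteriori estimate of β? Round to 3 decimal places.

log p(β | y) = −Σ(yᵢ − βxᵢ)²/(2·9) − β²/(2·1) + const.
Setting the derivative to zero: Σxᵢ(yᵢ − βxᵢ)/9 − β/1 = 0, so β = Σxᵢyᵢ / (Σxᵢ² + σ²/τ²).
Σxᵢyᵢ = 3·12 + 5·16 + 2·3 + 3·7 + 5·15 = 218; Σxᵢ² = 72; σ²/τ² = 9.
β̂_MAP = 218 / (72 + 9) = 218/81 ≈ 2.691.

β̂_MAP = 2.691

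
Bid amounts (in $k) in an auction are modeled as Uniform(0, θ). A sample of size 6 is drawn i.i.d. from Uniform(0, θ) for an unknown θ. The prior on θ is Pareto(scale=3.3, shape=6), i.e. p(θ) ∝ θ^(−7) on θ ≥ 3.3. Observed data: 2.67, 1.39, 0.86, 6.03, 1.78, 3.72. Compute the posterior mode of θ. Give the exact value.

θ̂_MAP = 6.03

The Uniform(0, θ) likelihood is θ^(−n) for θ ≥ max(xᵢ), zero otherwise. Here max(xᵢ) = 6.03.
Posterior ∝ θ^(−7) · θ^(−6) = θ^(−13) on θ ≥ max(3.3, 6.03) = 6.03.
This density is strictly decreasing in θ, so the posterior mode lies at the lower boundary of the support.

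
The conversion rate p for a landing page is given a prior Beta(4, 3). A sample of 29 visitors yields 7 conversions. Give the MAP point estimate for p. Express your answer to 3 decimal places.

p̂_MAP = 0.294

Prior: Beta(4, 3).
Data: 7 successes in 29 trials. The binomial likelihood contributes p^7(1−p)^22, so the posterior is Beta(4+7, 3+22) = Beta(11, 25).
For Beta(a, b) with a, b > 1 the mode is (a−1)/(a+b−2) = 10/34 ≈ 0.294.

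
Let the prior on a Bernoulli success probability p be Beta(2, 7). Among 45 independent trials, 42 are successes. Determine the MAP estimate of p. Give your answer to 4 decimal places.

p̂_MAP = 0.8269

Prior: Beta(2, 7).
Data: 42 successes in 45 trials. The binomial likelihood contributes p^42(1−p)^3, so the posterior is Beta(2+42, 7+3) = Beta(44, 10).
For Beta(a, b) with a, b > 1 the mode is (a−1)/(a+b−2) = 43/52 ≈ 0.8269.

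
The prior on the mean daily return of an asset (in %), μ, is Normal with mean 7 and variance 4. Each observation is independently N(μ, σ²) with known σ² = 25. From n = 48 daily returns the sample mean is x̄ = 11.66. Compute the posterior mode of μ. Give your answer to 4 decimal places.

n = 48, x̄ = 11.66.
For a Normal prior and Normal likelihood with known variance, the posterior is Normal; its mode equals its mean, the precision-weighted average.
Prior precision 1/σ₀² = 1/4 = 0.25; data precision n/σ² = 48/25 = 1.92.
μ̂ = (0.25·7 + 1.92·11.66) / (0.25 + 1.92) = 24.1372/2.17 = 60343/5425 ≈ 11.1231.

μ̂_MAP = 11.1231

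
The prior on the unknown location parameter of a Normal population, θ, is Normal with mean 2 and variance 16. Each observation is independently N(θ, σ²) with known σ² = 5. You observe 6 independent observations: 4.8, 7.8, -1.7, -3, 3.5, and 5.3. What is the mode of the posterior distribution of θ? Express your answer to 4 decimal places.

n = 6; x̄ = (4.8 + 7.8 + (-1.7) + (-3) + 3.5 + 5.3)/6 = 16.7/6 = 167/60 ≈ 2.7833.
For a Normal prior and Normal likelihood with known variance, the posterior is Normal; its mode equals its mean, the precision-weighted average.
Prior precision 1/σ₀² = 1/16 = 0.0625; data precision n/σ² = 6/5 = 1.2.
θ̂ = (0.0625·2 + 1.2·(167/60)) / (0.0625 + 1.2) = 3.465/1.2625 = 1386/505 ≈ 2.7446.

θ̂_MAP = 2.7446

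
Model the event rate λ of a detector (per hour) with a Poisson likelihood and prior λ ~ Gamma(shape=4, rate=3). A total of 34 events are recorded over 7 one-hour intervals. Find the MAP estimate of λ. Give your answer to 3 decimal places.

Σxᵢ = 34, n = 7.
Posterior ∝ λ^3e^(−3λ) · λ^34e^(−7λ) = λ^37e^(−10λ), i.e. Gamma(shape=38, rate=10).
The mode of a Gamma(a, b) with a ≥ 1 (shape–rate) is (a−1)/b = 37/10 ≈ 3.700.

λ̂_MAP = 3.700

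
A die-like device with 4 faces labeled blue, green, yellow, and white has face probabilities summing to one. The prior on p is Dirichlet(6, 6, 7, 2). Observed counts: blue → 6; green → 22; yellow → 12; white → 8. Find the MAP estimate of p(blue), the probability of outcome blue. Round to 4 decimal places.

The posterior is Dirichlet(αᵢ + nᵢ) = Dirichlet(12, 28, 19, 10).
For a Dirichlet(a₁,…,a_K) with all aᵢ > 1, the mode has j-th component (aⱼ − 1)/(Σaᵢ − K).
Here Σaᵢ = 69 and K = 4, so p(blue) = (12 − 1)/(69 − 4) = 11/65 ≈ 0.1692.

MAP estimate of p(blue) = 0.1692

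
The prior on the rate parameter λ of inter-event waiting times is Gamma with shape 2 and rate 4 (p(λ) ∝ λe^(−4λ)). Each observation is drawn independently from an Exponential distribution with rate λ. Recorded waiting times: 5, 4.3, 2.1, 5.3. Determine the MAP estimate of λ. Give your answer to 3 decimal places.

The Exponential(rate=λ) likelihood is ∝ λ^n e^(−λΣtᵢ). Here n = 4 and Σtᵢ = 5 + 4.3 + 2.1 + 5.3 = 16.7.
Posterior ∝ λe^(−4λ) · λ^4e^(−16.7λ) = λ^5e^(−20.7λ), i.e. Gamma(6, 20.7).
Mode = (a−1)/b = 5/20.7 ≈ 0.242.

λ̂_MAP = 0.242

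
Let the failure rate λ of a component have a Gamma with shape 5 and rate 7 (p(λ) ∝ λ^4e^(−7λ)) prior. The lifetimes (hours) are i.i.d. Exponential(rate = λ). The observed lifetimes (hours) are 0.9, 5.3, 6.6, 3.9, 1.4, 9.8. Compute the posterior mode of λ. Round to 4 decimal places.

λ̂_MAP = 0.2865

The Exponential(rate=λ) likelihood is ∝ λ^n e^(−λΣtᵢ). Here n = 6 and Σtᵢ = 0.9 + 5.3 + 6.6 + 3.9 + 1.4 + 9.8 = 27.9.
Posterior ∝ λ^4e^(−7λ) · λ^6e^(−27.9λ) = λ^10e^(−34.9λ), i.e. Gamma(11, 34.9).
Mode = (a−1)/b = 10/34.9 ≈ 0.2865.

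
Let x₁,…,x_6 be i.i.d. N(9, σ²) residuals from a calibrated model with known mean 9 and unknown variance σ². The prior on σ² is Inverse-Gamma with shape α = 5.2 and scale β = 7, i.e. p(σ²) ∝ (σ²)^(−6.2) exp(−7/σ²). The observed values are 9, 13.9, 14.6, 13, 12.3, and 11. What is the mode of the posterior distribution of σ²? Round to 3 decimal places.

Sum of squared deviations about the known mean: SS = (9−9)² + (13.9−9)² + (14.6−9)² + (13−9)² + (12.3−9)² + (11−9)² = 86.26.
The Normal likelihood contributes (σ²)^(−n/2) exp(−SS/(2σ²)), so the posterior is Inverse-Gamma(α + n/2, β + SS/2) = Inverse-Gamma(8.2, 50.13).
The mode of Inverse-Gamma(a, b) is b/(a+1) = 50.13/9.2 ≈ 5.449.

σ̂²_MAP = 5.449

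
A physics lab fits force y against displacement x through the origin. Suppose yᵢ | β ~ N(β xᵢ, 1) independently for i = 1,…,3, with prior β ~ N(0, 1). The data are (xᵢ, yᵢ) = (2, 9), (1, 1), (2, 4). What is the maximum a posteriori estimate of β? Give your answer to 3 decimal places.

log p(β | y) = −Σ(yᵢ − βxᵢ)²/(2·1) − β²/(2·1) + const.
Setting the derivative to zero: Σxᵢ(yᵢ − βxᵢ)/1 − β/1 = 0, so β = Σxᵢyᵢ / (Σxᵢ² + σ²/τ²).
Σxᵢyᵢ = 2·9 + 1·1 + 2·4 = 27; Σxᵢ² = 9; σ²/τ² = 1.
β̂_MAP = 27 / (9 + 1) = 27/10 ≈ 2.700.

β̂_MAP = 2.700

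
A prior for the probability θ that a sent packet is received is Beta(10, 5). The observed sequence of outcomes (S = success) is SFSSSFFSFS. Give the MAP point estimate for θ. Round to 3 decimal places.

θ̂_MAP = 0.652

Prior: Beta(10, 5).
Data: 6 successes in 10 trials (from the sequence). The binomial likelihood contributes θ^6(1−θ)^4, so the posterior is Beta(10+6, 5+4) = Beta(16, 9).
For Beta(a, b) with a, b > 1 the mode is (a−1)/(a+b−2) = 15/23 ≈ 0.652.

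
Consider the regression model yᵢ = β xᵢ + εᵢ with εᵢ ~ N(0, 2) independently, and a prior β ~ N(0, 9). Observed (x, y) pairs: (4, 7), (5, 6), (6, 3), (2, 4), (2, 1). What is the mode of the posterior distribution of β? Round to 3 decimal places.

β̂_MAP = 1.009

log p(β | y) = −Σ(yᵢ − βxᵢ)²/(2·2) − β²/(2·9) + const.
Setting the derivative to zero: Σxᵢ(yᵢ − βxᵢ)/2 − β/9 = 0, so β = Σxᵢyᵢ / (Σxᵢ² + σ²/τ²).
Σxᵢyᵢ = 4·7 + 5·6 + 6·3 + 2·4 + 2·1 = 86; Σxᵢ² = 85; σ²/τ² = 2/9.
β̂_MAP = 86 / (85 + 2/9) = 86/(767/9) = 774/767 ≈ 1.009.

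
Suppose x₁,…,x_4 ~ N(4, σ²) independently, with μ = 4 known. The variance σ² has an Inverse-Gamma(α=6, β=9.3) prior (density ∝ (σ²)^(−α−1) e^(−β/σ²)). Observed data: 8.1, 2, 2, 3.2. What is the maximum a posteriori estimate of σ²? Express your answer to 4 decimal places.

σ̂²_MAP = 2.4472

Sum of squared deviations about the known mean: SS = (8.1−4)² + (2−4)² + (2−4)² + (3.2−4)² = 25.45.
The Normal likelihood contributes (σ²)^(−n/2) exp(−SS/(2σ²)), so the posterior is Inverse-Gamma(α + n/2, β + SS/2) = Inverse-Gamma(8, 22.025).
The mode of Inverse-Gamma(a, b) is b/(a+1) = 22.025/9 ≈ 2.4472.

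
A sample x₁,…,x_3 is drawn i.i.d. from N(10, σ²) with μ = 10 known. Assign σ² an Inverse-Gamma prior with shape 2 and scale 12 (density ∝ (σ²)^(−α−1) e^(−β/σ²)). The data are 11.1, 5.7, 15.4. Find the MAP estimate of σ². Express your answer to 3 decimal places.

σ̂²_MAP = 8.096

Sum of squared deviations about the known mean: SS = (11.1−10)² + (5.7−10)² + (15.4−10)² = 48.86.
The Normal likelihood contributes (σ²)^(−n/2) exp(−SS/(2σ²)), so the posterior is Inverse-Gamma(α + n/2, β + SS/2) = Inverse-Gamma(3.5, 36.43).
The mode of Inverse-Gamma(a, b) is b/(a+1) = 36.43/4.5 ≈ 8.096.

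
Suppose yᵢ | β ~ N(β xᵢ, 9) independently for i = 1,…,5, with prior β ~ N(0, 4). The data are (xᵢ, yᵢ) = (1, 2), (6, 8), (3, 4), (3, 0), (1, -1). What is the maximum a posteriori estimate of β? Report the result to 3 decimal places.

log p(β | y) = −Σ(yᵢ − βxᵢ)²/(2·9) − β²/(2·4) + const.
Setting the derivative to zero: Σxᵢ(yᵢ − βxᵢ)/9 − β/4 = 0, so β = Σxᵢyᵢ / (Σxᵢ² + σ²/τ²).
Σxᵢyᵢ = 1·2 + 6·8 + 3·4 + 3·0 + 1·(-1) = 61; Σxᵢ² = 56; σ²/τ² = 2.25.
β̂_MAP = 61 / (56 + 2.25) = 61/58.25 ≈ 1.047.

β̂_MAP = 1.047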